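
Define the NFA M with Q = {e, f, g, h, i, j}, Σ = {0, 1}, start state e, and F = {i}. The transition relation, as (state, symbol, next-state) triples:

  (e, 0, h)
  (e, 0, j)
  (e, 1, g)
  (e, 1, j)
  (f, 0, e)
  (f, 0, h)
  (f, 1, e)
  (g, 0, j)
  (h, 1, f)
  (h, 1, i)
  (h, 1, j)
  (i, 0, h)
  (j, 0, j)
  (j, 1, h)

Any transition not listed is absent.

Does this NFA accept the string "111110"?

No

Start in {e}.
Read '1': e→{g, j}; now {g, j}.
Read '1': g→∅, j→{h}; now {h}.
Read '1': h→{f, i, j}; now {f, i, j}.
Read '1': f→{e}, i→∅, j→{h}; now {e, h}.
Read '1': e→{g, j}, h→{f, i, j}; now {f, g, i, j}.
Read '0': f→{e, h}, g→{j}, i→{h}, j→{j}; now {e, h, j}.
The final set {e, h, j} contains no accepting state.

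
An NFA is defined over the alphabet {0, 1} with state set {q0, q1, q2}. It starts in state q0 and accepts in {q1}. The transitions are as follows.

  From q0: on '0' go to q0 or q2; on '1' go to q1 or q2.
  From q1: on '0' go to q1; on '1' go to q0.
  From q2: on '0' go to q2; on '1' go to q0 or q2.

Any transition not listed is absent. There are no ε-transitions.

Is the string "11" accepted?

Start in {q0}.
Read '1': q0→{q1, q2}; now {q1, q2}.
Read '1': q1→{q0}, q2→{q0, q2}; now {q0, q2}.
The final set {q0, q2} contains no accepting state.

No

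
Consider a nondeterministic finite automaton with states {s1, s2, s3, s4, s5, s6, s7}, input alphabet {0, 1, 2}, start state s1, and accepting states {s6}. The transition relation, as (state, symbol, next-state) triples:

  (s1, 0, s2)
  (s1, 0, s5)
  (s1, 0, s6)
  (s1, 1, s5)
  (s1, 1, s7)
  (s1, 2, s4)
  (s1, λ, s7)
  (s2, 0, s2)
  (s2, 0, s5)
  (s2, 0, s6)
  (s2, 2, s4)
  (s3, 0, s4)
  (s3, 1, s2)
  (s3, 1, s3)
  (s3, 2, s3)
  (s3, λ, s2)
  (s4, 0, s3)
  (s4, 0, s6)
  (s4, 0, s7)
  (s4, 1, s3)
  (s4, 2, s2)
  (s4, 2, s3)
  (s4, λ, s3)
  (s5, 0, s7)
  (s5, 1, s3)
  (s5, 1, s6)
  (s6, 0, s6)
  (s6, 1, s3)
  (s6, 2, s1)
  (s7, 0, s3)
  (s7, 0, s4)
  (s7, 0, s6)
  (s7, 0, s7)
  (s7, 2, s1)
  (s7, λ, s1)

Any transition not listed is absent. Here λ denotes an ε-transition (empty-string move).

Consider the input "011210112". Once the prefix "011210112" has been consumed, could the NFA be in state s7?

Start: ε-closure({s1}) = {s1, s7}.
Read '0': {s1, s7} → {s1, s2, s3, s4, s5, s6, s7}.
Read '1': {s1, s2, s3, s4, s5, s6, s7} → {s1, s2, s3, s5, s6, s7}.
Read '1': {s1, s2, s3, s5, s6, s7} → {s1, s2, s3, s5, s6, s7}.
Read '2': {s1, s2, s3, s5, s6, s7} → {s1, s2, s3, s4, s7}.
Read '1': {s1, s2, s3, s4, s7} → {s1, s2, s3, s5, s7}.
Read '0': {s1, s2, s3, s5, s7} → {s1, s2, s3, s4, s5, s6, s7}.
Read '1': {s1, s2, s3, s4, s5, s6, s7} → {s1, s2, s3, s5, s6, s7}.
Read '1': {s1, s2, s3, s5, s6, s7} → {s1, s2, s3, s5, s6, s7}.
Read '2': {s1, s2, s3, s5, s6, s7} → {s1, s2, s3, s4, s7}.
State s7 is in {s1, s2, s3, s4, s7}.

Yes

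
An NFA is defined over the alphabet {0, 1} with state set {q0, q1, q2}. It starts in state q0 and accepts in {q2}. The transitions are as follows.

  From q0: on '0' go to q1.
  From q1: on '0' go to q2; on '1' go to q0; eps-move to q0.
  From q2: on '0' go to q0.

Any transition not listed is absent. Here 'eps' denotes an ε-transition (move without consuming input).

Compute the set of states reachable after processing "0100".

{q0, q1, q2}

Start in {q0}.
Read '0': q0→{q1}; union {q1}; ε-closure = {q0, q1}.
Read '1': q0→∅, q1→{q0}; now {q0}.
Read '0': q0→{q1}; union {q1}; ε-closure = {q0, q1}.
Read '0': q0→{q1}, q1→{q2}; union {q1, q2}; ε-closure = {q0, q1, q2}.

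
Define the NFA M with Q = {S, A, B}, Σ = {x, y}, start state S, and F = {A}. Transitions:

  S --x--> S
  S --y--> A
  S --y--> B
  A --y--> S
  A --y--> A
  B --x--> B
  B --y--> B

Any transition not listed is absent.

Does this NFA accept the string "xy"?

Yes

Start in {S}.
Read 'x': S→{S}; now {S}.
Read 'y': S→{A, B}; now {A, B}.
The final set {A, B} contains the accepting state A.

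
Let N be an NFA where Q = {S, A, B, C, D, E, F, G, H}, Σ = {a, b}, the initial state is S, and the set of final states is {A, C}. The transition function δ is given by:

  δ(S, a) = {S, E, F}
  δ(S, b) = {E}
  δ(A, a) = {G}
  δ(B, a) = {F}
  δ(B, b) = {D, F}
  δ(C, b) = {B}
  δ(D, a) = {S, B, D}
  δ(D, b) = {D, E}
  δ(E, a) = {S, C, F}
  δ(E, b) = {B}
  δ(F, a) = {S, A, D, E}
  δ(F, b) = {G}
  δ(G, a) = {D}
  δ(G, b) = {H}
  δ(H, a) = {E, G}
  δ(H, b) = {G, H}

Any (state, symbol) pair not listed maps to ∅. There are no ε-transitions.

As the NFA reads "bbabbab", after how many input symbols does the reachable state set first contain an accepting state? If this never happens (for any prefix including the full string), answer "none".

Start in {S}.
Read 'b': {S} → {E}.
Read 'b': {E} → {B}.
Read 'a': {B} → {F}.
Read 'b': {F} → {G}.
Read 'b': {G} → {H}.
Read 'a': {H} → {E, G}.
Read 'b': {E, G} → {B, H}.
No reachable set along the way intersects F.

none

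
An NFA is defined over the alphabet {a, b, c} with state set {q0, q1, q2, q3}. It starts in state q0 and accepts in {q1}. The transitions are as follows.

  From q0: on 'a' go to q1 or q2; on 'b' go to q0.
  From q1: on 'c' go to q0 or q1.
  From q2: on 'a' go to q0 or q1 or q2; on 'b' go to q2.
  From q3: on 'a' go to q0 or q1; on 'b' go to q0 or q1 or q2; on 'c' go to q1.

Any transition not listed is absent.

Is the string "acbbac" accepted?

Yes

Start in {q0}.
Read 'a': q0→{q1, q2}; now {q1, q2}.
Read 'c': q1→{q0, q1}, q2→∅; now {q0, q1}.
Read 'b': q0→{q0}, q1→∅; now {q0}.
Read 'b': q0→{q0}; now {q0}.
Read 'a': q0→{q1, q2}; now {q1, q2}.
Read 'c': q1→{q0, q1}, q2→∅; now {q0, q1}.
The final set {q0, q1} contains the accepting state q1.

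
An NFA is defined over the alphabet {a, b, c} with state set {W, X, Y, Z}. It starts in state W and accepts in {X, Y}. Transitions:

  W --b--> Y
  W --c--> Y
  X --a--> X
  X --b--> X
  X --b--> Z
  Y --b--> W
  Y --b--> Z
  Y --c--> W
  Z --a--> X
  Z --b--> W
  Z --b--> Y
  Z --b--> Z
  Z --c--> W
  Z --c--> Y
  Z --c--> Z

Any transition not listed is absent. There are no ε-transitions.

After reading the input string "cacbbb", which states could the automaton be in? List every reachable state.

Start in {W}.
Read 'c': W→{Y}; now {Y}.
Read 'a': Y→∅; now ∅.
The set is empty and remains empty for the remaining 4 symbols.

∅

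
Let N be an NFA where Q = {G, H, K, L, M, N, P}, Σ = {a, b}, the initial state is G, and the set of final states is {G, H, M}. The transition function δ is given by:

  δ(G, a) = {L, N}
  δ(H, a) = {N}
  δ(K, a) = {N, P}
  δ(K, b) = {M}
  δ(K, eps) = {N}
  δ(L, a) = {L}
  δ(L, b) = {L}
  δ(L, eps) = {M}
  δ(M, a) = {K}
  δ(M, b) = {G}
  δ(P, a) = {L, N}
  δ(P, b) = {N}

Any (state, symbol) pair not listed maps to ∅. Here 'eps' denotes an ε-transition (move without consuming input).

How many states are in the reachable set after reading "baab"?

0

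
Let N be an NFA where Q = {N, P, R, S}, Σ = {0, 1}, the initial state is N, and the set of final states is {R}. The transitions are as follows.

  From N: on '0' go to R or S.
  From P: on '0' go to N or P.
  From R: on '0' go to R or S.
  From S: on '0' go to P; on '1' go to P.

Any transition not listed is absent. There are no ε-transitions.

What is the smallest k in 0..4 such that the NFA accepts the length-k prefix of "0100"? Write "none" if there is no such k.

1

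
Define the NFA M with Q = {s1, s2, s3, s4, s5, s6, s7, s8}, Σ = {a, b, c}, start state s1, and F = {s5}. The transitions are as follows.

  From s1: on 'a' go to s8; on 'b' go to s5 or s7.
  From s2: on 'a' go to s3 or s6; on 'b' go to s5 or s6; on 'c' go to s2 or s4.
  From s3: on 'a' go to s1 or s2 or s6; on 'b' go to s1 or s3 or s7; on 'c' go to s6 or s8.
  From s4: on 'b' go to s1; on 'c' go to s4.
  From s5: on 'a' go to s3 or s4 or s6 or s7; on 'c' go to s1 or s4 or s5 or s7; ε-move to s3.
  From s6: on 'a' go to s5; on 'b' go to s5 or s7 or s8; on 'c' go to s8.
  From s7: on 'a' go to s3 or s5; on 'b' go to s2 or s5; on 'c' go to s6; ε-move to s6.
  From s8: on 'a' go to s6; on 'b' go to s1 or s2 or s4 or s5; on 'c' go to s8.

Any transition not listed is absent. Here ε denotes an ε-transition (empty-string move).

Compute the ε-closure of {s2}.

{s2}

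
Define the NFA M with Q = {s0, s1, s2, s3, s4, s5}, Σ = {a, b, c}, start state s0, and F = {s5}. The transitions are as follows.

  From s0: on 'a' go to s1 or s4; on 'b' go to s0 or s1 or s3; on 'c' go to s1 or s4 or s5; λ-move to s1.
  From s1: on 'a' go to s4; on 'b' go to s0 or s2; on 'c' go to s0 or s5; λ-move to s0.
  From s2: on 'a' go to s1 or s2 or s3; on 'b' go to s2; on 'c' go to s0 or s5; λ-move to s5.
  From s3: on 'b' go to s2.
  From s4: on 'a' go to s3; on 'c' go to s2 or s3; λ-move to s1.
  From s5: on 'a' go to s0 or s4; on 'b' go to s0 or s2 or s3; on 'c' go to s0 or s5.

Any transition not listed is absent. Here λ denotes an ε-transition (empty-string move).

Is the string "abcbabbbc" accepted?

Yes

Start: ε-closure({s0}) = {s0, s1}.
Read 'a': {s0, s1} → {s0, s1, s4}.
Read 'b': {s0, s1, s4} → {s0, s1, s2, s3, s5}.
Read 'c': {s0, s1, s2, s3, s5} → {s0, s1, s4, s5}.
Read 'b': {s0, s1, s4, s5} → {s0, s1, s2, s3, s5}.
Read 'a': {s0, s1, s2, s3, s5} → {s0, s1, s2, s3, s4, s5}.
Read 'b': {s0, s1, s2, s3, s4, s5} → {s0, s1, s2, s3, s5}.
Read 'b': {s0, s1, s2, s3, s5} → {s0, s1, s2, s3, s5}.
Read 'b': {s0, s1, s2, s3, s5} → {s0, s1, s2, s3, s5}.
Read 'c': {s0, s1, s2, s3, s5} → {s0, s1, s4, s5}.
The final set {s0, s1, s4, s5} contains the accepting state s5.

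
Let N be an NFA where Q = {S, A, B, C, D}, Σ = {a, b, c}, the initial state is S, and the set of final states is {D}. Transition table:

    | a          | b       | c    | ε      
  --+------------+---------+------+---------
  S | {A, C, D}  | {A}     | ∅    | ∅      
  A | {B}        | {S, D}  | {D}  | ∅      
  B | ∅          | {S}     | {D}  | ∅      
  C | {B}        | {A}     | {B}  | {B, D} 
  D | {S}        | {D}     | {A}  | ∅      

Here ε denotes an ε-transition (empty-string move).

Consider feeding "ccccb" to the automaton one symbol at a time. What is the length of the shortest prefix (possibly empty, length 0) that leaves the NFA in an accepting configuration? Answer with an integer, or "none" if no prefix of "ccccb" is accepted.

Start in {S}.
Read 'c': S→∅; now ∅.
The set is empty and remains empty for the remaining 4 symbols.
No reachable set along the way intersects F.

none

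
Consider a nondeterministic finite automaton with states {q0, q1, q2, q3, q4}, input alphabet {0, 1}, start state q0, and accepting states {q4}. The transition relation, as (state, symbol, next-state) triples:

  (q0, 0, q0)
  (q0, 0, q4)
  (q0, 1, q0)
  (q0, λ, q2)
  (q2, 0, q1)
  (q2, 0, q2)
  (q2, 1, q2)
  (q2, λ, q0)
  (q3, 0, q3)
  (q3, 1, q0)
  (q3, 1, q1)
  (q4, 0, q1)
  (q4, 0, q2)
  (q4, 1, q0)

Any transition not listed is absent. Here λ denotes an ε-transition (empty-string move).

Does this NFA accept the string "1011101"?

Start: ε-closure({q0}) = {q0, q2}.
Read '1': q0→{q0}, q2→{q2}; now {q0, q2}.
Read '0': q0→{q0, q4}, q2→{q1, q2}; now {q0, q1, q2, q4}.
Read '1': q0→{q0}, q1→∅, q2→{q2}, q4→{q0}; now {q0, q2}.
Read '1': q0→{q0}, q2→{q2}; now {q0, q2}.
Read '1': q0→{q0}, q2→{q2}; now {q0, q2}.
Read '0': q0→{q0, q4}, q2→{q1, q2}; now {q0, q1, q2, q4}.
Read '1': q0→{q0}, q1→∅, q2→{q2}, q4→{q0}; now {q0, q2}.
The final set {q0, q2} contains no accepting state.

No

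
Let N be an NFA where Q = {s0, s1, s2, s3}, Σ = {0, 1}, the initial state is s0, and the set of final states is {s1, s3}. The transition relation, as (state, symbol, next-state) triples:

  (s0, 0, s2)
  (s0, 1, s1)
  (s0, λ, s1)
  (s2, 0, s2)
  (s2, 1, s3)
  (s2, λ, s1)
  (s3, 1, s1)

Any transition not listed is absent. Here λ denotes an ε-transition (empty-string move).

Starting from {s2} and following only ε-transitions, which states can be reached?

{s1, s2}

Begin with {s2}.
ε-move s2 → s1; add s1.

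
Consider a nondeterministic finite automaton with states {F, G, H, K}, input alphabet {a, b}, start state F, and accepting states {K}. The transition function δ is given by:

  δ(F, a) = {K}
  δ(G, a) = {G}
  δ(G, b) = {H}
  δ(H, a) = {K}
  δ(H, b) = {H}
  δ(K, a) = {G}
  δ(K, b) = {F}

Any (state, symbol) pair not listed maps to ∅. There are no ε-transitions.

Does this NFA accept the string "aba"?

Yes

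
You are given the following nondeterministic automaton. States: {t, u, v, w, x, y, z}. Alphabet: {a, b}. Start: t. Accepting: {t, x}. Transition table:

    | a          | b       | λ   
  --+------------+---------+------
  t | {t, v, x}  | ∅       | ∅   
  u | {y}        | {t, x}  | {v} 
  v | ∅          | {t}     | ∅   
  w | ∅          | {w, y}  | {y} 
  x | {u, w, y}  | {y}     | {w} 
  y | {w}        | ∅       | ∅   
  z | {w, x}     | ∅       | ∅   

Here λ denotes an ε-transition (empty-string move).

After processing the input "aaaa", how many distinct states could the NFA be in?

6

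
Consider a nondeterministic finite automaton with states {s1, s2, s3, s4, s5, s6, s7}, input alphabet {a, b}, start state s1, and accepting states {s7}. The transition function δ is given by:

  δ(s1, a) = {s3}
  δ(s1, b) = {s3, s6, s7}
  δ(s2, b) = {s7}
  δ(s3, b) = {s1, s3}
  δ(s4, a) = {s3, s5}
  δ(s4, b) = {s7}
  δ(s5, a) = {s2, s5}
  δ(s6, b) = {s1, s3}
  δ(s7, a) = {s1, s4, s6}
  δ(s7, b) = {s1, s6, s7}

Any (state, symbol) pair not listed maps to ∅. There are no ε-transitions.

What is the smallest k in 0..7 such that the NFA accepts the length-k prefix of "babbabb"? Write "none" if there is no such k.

Start in {s1}.
Read 'b': s1→{s3, s6, s7}; now {s3, s6, s7}.
None of the earlier sets intersect F, but {s3, s6, s7} does.

1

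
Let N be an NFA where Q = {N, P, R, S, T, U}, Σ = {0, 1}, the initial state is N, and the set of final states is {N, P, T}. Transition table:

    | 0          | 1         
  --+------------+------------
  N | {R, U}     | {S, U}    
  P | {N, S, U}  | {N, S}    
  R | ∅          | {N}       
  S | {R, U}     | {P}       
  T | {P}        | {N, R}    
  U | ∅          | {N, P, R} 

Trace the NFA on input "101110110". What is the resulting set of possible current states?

Start in {N}.
Read '1': {N} → {S, U}.
Read '0': {S, U} → {R, U}.
Read '1': {R, U} → {N, P, R}.
Read '1': {N, P, R} → {N, S, U}.
Read '1': {N, S, U} → {N, P, R, S, U}.
Read '0': {N, P, R, S, U} → {N, R, S, U}.
Read '1': {N, R, S, U} → {N, P, R, S, U}.
Read '1': {N, P, R, S, U} → {N, P, R, S, U}.
Read '0': {N, P, R, S, U} → {N, R, S, U}.

{N, R, S, U}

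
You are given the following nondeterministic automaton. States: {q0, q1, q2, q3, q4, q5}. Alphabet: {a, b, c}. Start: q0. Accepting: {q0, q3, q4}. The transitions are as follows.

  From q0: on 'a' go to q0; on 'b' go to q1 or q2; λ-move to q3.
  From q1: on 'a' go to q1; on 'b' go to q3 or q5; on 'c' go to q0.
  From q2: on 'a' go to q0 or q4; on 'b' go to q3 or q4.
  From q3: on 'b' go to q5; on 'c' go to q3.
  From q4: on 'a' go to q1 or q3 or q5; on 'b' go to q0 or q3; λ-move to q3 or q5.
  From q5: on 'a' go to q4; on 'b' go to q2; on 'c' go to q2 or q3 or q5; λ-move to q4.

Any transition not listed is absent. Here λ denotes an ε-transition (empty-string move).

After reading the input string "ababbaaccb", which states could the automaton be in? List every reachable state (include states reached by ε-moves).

{q0, q2, q3, q4, q5}

Start: ε-closure({q0}) = {q0, q3}.
Read 'a': q0→{q0}, q3→∅; union {q0}; ε-closure = {q0, q3}.
Read 'b': q0→{q1, q2}, q3→{q5}; union {q1, q2, q5}; ε-closure = {q1, q2, q3, q4, q5}.
Read 'a': q1→{q1}, q2→{q0, q4}, q3→∅, q4→{q1, q3, q5}, q5→{q4}; now {q0, q1, q3, q4, q5}.
Read 'b': q0→{q1, q2}, q1→{q3, q5}, q3→{q5}, q4→{q0, q3}, q5→{q2}; union {q0, q1, q2, q3, q5}; ε-closure = {q0, q1, q2, q3, q4, q5}.
Read 'b': q0→{q1, q2}, q1→{q3, q5}, q2→{q3, q4}, q3→{q5}, q4→{q0, q3}, q5→{q2}; now {q0, q1, q2, q3, q4, q5}.
Read 'a': q0→{q0}, q1→{q1}, q2→{q0, q4}, q3→∅, q4→{q1, q3, q5}, q5→{q4}; now {q0, q1, q3, q4, q5}.
Read 'a': q0→{q0}, q1→{q1}, q3→∅, q4→{q1, q3, q5}, q5→{q4}; now {q0, q1, q3, q4, q5}.
Read 'c': q0→∅, q1→{q0}, q3→{q3}, q4→∅, q5→{q2, q3, q5}; union {q0, q2, q3, q5}; ε-closure = {q0, q2, q3, q4, q5}.
Read 'c': q0→∅, q2→∅, q3→{q3}, q4→∅, q5→{q2, q3, q5}; union {q2, q3, q5}; ε-closure = {q2, q3, q4, q5}.
Read 'b': q2→{q3, q4}, q3→{q5}, q4→{q0, q3}, q5→{q2}; now {q0, q2, q3, q4, q5}.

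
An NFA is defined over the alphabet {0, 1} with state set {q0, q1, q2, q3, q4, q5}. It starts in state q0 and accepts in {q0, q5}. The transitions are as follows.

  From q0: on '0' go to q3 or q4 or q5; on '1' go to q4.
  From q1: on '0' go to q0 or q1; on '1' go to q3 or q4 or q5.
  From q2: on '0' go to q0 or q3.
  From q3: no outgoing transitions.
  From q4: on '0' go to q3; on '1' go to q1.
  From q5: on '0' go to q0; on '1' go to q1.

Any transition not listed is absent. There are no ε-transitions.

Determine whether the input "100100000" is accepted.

No

Start in {q0}.
Read '1': {q0} → {q4}.
Read '0': {q4} → {q3}.
Read '0': {q3} → ∅.
The set is empty and remains empty for the remaining 6 symbols.
The final set ∅ contains no accepting state.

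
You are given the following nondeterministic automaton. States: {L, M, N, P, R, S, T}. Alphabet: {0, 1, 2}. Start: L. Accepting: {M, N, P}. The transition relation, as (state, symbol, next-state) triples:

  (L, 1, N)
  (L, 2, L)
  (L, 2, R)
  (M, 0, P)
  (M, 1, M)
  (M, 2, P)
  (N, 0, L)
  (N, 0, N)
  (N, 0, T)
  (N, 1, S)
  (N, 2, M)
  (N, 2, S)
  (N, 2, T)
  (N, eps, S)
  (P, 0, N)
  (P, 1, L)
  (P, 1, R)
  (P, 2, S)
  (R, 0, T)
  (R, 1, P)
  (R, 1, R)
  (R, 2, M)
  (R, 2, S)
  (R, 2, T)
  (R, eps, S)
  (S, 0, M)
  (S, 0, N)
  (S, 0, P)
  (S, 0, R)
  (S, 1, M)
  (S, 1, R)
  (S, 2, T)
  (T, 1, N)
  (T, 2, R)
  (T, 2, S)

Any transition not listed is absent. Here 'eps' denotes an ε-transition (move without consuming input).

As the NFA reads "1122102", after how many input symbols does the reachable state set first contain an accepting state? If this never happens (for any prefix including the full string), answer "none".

Start in {L}.
Read '1': {L} → {N, S}.
None of the earlier sets intersect F, but {N, S} does.

1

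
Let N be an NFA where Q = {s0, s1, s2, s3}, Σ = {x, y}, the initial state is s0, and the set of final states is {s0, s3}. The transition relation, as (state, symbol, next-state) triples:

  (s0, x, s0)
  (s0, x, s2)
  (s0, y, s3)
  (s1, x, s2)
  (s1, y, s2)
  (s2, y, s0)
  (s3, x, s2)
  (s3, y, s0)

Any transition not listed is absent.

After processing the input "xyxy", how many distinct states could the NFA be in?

2

Start in {s0}.
Read 'x': {s0} → {s0, s2}.
Read 'y': {s0, s2} → {s0, s3}.
Read 'x': {s0, s3} → {s0, s2}.
Read 'y': {s0, s2} → {s0, s3}.
That set has 2 states.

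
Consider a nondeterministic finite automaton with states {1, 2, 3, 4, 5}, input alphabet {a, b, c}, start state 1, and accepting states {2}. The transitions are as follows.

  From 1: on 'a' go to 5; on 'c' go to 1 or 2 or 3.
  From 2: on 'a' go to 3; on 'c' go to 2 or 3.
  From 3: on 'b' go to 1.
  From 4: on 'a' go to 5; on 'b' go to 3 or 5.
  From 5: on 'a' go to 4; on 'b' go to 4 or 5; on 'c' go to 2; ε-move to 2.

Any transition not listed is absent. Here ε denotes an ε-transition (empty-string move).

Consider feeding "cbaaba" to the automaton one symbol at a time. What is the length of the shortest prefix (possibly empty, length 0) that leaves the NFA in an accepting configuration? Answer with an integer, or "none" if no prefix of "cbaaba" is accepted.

Start in {1}.
Read 'c': 1→{1, 2, 3}; now {1, 2, 3}.
None of the earlier sets intersect F, but {1, 2, 3} does.

1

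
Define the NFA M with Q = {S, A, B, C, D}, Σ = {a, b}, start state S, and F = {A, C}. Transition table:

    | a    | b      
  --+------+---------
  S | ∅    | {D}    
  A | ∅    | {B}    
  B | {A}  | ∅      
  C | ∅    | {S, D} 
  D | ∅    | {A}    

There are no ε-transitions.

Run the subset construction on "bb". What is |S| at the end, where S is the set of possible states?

Start in {S}.
Read 'b': S→{D}; now {D}.
Read 'b': D→{A}; now {A}.
That set has 1 state.

1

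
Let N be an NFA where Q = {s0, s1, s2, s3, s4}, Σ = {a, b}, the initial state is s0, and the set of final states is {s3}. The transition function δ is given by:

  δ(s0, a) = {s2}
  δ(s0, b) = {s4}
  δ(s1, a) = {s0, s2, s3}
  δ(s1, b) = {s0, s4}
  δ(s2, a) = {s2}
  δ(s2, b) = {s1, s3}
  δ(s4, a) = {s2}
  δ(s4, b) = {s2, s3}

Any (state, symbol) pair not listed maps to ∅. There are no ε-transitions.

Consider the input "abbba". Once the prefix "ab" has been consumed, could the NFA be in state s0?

Start in {s0}.
Read 'a': {s0} → {s2}.
Read 'b': {s2} → {s1, s3}.
State s0 is not in {s1, s3}.

No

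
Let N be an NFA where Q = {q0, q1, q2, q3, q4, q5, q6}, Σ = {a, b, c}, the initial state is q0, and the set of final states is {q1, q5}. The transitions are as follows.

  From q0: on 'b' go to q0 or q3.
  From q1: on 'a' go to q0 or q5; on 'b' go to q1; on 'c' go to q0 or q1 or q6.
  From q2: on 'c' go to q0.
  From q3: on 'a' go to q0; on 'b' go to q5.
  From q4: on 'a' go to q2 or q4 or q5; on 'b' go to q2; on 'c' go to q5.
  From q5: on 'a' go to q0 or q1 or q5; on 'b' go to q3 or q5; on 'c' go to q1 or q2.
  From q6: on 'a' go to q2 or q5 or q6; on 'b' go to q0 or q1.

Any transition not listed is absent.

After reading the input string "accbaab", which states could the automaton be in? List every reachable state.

Start in {q0}.
Read 'a': {q0} → ∅.
The set is empty and remains empty for the remaining 6 symbols.

∅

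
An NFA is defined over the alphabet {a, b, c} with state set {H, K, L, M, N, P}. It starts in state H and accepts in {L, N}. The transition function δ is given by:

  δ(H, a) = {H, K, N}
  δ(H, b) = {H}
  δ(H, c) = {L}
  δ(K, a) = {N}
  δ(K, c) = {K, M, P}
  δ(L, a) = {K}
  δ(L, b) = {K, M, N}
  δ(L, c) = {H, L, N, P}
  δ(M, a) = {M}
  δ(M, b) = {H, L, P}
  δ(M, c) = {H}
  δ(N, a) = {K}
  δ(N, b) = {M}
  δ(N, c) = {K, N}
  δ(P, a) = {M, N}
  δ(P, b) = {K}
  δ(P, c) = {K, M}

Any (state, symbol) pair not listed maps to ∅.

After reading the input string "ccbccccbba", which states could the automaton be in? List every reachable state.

{H, K, M, N}

Start in {H}.
Read 'c': H→{L}; now {L}.
Read 'c': L→{H, L, N, P}; now {H, L, N, P}.
Read 'b': H→{H}, L→{K, M, N}, N→{M}, P→{K}; now {H, K, M, N}.
Read 'c': H→{L}, K→{K, M, P}, M→{H}, N→{K, N}; now {H, K, L, M, N, P}.
Read 'c': H→{L}, K→{K, M, P}, L→{H, L, N, P}, M→{H}, N→{K, N}, P→{K, M}; now {H, K, L, M, N, P}.
Read 'c': H→{L}, K→{K, M, P}, L→{H, L, N, P}, M→{H}, N→{K, N}, P→{K, M}; now {H, K, L, M, N, P}.
Read 'c': H→{L}, K→{K, M, P}, L→{H, L, N, P}, M→{H}, N→{K, N}, P→{K, M}; now {H, K, L, M, N, P}.
Read 'b': H→{H}, K→∅, L→{K, M, N}, M→{H, L, P}, N→{M}, P→{K}; now {H, K, L, M, N, P}.
Read 'b': H→{H}, K→∅, L→{K, M, N}, M→{H, L, P}, N→{M}, P→{K}; now {H, K, L, M, N, P}.
Read 'a': H→{H, K, N}, K→{N}, L→{K}, M→{M}, N→{K}, P→{M, N}; now {H, K, M, N}.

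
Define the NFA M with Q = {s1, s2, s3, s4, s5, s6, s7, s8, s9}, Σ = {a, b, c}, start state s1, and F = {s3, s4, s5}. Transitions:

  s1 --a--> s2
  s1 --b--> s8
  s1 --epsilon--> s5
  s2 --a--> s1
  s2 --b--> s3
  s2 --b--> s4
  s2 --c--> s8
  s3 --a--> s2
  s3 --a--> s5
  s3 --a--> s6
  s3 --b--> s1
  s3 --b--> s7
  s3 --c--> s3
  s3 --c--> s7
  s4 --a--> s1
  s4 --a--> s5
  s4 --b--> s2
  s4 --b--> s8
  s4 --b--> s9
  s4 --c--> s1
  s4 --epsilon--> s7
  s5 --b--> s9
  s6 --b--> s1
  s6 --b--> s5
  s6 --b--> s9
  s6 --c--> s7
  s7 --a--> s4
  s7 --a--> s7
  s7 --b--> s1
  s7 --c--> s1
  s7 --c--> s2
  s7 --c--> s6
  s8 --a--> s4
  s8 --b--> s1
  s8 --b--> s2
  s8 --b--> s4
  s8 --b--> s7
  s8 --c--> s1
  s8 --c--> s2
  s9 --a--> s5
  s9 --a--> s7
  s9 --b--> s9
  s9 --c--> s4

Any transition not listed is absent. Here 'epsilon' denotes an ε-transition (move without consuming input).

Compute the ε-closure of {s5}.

Begin with {s5}.
No ε-moves leave this set, so the closure equals the set itself.

{s5}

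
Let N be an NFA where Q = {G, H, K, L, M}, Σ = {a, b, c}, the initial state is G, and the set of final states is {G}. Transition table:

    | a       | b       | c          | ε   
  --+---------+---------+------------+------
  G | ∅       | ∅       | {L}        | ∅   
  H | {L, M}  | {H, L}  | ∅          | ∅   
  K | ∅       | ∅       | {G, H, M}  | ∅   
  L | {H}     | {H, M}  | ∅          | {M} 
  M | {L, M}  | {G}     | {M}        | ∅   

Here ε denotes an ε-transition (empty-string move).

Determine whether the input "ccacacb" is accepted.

Yes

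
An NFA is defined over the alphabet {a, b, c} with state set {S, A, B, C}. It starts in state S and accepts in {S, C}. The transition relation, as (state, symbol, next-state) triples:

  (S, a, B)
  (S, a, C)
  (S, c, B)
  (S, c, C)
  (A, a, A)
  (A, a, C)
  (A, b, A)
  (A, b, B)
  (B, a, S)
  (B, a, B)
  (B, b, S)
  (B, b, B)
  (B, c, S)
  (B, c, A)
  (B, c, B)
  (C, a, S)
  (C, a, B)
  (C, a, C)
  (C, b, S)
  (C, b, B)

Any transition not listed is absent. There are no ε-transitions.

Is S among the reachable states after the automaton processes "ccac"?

Start in {S}.
Read 'c': {S} → {B, C}.
Read 'c': {B, C} → {S, A, B}.
Read 'a': {S, A, B} → {S, A, B, C}.
Read 'c': {S, A, B, C} → {S, A, B, C}.
State S is in {S, A, B, C}.

Yes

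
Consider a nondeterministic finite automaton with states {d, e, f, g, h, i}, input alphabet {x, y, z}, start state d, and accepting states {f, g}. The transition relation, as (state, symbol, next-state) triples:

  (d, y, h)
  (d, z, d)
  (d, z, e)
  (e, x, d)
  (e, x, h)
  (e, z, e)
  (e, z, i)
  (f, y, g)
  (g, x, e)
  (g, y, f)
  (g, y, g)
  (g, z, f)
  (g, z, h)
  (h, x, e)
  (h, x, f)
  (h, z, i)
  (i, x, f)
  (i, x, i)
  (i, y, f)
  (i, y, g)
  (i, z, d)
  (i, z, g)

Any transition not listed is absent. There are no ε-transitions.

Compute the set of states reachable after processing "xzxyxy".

Start in {d}.
Read 'x': {d} → ∅.
The set is empty and remains empty for the remaining 5 symbols.

∅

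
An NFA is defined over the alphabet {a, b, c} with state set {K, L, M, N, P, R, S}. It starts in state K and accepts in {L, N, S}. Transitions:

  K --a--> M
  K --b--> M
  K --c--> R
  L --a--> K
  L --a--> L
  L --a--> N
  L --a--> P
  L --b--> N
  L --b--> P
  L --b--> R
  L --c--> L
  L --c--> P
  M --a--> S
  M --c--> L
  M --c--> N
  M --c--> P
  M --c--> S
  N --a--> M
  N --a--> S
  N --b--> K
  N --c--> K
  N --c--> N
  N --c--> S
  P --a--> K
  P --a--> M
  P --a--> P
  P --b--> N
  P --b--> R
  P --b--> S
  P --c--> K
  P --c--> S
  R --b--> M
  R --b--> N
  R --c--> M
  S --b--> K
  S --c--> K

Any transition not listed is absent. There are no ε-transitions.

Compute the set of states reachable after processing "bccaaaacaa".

{K, L, M, N, P, S}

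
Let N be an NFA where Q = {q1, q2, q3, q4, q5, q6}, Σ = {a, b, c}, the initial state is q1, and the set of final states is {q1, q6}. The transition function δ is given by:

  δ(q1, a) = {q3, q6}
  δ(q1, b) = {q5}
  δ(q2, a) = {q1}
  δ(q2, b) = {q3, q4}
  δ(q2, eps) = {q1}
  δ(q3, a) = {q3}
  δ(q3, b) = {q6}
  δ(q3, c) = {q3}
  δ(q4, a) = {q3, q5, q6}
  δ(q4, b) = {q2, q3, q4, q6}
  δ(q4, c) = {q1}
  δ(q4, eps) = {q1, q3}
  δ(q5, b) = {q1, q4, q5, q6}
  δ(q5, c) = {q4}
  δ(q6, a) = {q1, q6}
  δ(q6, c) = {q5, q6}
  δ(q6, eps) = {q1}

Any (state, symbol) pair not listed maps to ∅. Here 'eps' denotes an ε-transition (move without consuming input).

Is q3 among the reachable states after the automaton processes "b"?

No

Start in {q1}.
Read 'b': q1→{q5}; now {q5}.
State q3 is not in {q5}.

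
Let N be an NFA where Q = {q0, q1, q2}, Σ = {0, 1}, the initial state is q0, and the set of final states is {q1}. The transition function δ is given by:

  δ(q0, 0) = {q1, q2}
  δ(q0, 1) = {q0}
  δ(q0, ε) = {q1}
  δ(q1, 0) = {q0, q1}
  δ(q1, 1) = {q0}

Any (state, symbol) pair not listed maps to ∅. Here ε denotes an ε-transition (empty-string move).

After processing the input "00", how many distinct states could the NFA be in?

3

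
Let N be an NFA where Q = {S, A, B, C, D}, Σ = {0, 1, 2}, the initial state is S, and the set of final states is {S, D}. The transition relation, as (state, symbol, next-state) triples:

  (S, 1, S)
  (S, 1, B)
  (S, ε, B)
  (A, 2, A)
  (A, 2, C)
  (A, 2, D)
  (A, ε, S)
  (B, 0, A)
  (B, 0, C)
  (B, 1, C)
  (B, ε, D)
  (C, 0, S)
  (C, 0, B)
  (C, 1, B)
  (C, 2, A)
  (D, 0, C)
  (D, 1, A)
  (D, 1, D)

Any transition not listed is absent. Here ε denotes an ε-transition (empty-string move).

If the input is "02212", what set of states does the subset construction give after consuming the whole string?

{S, A, B, C, D}

Start: ε-closure({S}) = {S, B, D}.
Read '0': S→∅, B→{A, C}, D→{C}; union {A, C}; ε-closure = {S, A, B, C, D}.
Read '2': S→∅, A→{A, C, D}, B→∅, C→{A}, D→∅; union {A, C, D}; ε-closure = {S, A, B, C, D}.
Read '2': S→∅, A→{A, C, D}, B→∅, C→{A}, D→∅; union {A, C, D}; ε-closure = {S, A, B, C, D}.
Read '1': S→{S, B}, A→∅, B→{C}, C→{B}, D→{A, D}; now {S, A, B, C, D}.
Read '2': S→∅, A→{A, C, D}, B→∅, C→{A}, D→∅; union {A, C, D}; ε-closure = {S, A, B, C, D}.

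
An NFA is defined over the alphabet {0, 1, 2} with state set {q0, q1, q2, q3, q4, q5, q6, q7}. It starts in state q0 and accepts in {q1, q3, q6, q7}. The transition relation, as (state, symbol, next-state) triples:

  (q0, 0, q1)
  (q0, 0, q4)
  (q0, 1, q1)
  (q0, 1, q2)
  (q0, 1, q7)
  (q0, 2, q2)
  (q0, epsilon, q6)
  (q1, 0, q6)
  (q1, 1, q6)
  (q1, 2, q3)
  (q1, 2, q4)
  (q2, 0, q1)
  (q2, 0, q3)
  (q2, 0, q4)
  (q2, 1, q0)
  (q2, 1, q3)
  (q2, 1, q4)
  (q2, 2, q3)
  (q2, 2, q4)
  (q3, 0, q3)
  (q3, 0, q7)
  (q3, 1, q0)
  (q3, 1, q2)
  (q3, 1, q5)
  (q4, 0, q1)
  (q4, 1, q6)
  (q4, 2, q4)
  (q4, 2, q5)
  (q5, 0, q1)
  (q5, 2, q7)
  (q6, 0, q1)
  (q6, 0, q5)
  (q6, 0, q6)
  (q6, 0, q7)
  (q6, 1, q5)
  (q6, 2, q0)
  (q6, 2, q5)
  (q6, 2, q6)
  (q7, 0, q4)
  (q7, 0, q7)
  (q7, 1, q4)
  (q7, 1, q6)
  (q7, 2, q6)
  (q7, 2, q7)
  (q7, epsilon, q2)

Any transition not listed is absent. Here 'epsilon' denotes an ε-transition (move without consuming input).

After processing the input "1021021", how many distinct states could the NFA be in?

8

Start: ε-closure({q0}) = {q0, q6}.
Read '1': {q0, q6} → {q1, q2, q5, q7}.
Read '0': {q1, q2, q5, q7} → {q1, q2, q3, q4, q6, q7}.
Read '2': {q1, q2, q3, q4, q6, q7} → {q0, q2, q3, q4, q5, q6, q7}.
Read '1': {q0, q2, q3, q4, q5, q6, q7} → {q0, q1, q2, q3, q4, q5, q6, q7}.
Read '0': {q0, q1, q2, q3, q4, q5, q6, q7} → {q1, q2, q3, q4, q5, q6, q7}.
Read '2': {q1, q2, q3, q4, q5, q6, q7} → {q0, q2, q3, q4, q5, q6, q7}.
Read '1': {q0, q2, q3, q4, q5, q6, q7} → {q0, q1, q2, q3, q4, q5, q6, q7}.
That set has 8 states.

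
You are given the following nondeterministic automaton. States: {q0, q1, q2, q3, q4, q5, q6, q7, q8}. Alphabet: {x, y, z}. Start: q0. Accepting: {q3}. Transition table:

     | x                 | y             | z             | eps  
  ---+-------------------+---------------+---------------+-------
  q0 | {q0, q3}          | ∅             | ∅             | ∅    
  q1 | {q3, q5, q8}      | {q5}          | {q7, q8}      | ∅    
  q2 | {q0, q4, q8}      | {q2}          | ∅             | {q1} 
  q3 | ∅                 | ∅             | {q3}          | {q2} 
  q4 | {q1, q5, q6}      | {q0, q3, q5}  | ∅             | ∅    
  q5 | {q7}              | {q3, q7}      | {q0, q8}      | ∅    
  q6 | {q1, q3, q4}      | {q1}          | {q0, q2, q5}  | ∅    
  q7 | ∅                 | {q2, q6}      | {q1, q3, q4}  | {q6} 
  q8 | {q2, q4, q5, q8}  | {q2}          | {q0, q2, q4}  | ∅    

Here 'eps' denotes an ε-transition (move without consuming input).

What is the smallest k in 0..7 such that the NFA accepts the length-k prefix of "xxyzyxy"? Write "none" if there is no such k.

Start in {q0}.
Read 'x': q0→{q0, q3}; union {q0, q3}; ε-closure = {q0, q1, q2, q3}.
None of the earlier sets intersect F, but {q0, q1, q2, q3} does.

1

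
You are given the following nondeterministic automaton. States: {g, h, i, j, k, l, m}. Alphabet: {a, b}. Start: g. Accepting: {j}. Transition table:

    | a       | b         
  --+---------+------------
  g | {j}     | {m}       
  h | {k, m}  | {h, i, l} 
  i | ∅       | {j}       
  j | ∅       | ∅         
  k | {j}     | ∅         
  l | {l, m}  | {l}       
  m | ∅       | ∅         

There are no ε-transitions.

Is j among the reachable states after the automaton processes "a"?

Start in {g}.
Read 'a': {g} → {j}.
State j is in {j}.

Yes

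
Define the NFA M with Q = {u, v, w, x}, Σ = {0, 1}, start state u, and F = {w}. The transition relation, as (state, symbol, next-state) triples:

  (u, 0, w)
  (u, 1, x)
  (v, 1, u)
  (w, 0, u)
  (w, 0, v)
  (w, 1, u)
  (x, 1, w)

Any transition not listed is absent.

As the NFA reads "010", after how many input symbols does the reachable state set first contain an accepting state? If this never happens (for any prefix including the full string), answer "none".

1

Start in {u}.
Read '0': {u} → {w}.
None of the earlier sets intersect F, but {w} does.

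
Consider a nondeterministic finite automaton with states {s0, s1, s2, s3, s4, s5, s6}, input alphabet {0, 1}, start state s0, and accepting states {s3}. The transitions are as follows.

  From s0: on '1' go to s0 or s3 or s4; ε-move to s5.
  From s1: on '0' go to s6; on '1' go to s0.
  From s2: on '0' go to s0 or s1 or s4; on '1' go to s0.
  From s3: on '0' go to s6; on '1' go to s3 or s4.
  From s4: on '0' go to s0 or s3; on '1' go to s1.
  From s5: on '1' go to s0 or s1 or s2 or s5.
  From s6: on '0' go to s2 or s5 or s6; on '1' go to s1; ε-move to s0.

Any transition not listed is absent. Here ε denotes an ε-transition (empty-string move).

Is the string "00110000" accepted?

Start: ε-closure({s0}) = {s0, s5}.
Read '0': {s0, s5} → ∅.
The set is empty and remains empty for the remaining 7 symbols.
The final set ∅ contains no accepting state.

No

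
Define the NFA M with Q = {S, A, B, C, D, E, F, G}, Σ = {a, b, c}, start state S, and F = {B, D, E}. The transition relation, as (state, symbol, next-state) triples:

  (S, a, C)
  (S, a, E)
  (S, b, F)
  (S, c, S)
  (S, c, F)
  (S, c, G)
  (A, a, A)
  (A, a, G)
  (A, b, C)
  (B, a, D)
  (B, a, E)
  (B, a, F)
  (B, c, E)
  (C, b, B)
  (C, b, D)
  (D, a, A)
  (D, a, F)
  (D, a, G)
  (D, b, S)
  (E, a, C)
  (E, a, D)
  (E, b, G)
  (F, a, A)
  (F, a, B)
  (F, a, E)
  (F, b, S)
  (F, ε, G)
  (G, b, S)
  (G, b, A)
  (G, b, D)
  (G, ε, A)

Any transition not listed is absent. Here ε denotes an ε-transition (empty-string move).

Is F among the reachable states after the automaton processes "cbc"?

Yes

Start in {S}.
Read 'c': S→{S, F, G}; union {S, F, G}; ε-closure = {S, A, F, G}.
Read 'b': S→{F}, A→{C}, F→{S}, G→{S, A, D}; union {S, A, C, D, F}; ε-closure = {S, A, C, D, F, G}.
Read 'c': S→{S, F, G}, A→∅, C→∅, D→∅, F→∅, G→∅; union {S, F, G}; ε-closure = {S, A, F, G}.
State F is in {S, A, F, G}.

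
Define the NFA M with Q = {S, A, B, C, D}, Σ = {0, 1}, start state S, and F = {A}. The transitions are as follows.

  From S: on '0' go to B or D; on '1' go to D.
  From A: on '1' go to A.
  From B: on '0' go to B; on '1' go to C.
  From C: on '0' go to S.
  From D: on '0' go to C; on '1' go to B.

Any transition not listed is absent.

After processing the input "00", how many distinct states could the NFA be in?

2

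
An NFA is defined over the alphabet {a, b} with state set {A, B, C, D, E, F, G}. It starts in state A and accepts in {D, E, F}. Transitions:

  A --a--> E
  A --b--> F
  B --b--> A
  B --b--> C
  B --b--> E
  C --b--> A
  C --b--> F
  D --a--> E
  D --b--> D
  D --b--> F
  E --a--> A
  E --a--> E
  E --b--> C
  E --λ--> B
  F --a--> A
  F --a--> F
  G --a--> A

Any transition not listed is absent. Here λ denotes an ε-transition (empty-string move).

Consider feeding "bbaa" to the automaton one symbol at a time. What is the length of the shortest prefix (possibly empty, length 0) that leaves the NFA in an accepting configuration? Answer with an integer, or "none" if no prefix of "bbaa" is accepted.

1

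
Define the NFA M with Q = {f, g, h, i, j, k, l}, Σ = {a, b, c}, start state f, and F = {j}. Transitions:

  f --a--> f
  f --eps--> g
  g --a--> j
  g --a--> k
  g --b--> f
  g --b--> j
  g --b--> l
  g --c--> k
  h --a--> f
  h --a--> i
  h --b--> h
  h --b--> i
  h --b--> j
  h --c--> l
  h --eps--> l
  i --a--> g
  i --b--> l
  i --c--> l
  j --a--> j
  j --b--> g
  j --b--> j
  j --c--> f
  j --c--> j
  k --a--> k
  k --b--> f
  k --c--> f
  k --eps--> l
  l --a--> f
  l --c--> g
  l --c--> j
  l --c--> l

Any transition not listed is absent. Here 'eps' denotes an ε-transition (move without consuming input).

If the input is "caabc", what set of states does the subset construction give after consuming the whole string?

{f, g, j, k, l}

Start: ε-closure({f}) = {f, g}.
Read 'c': {f, g} → {k, l}.
Read 'a': {k, l} → {f, g, k, l}.
Read 'a': {f, g, k, l} → {f, g, j, k, l}.
Read 'b': {f, g, j, k, l} → {f, g, j, l}.
Read 'c': {f, g, j, l} → {f, g, j, k, l}.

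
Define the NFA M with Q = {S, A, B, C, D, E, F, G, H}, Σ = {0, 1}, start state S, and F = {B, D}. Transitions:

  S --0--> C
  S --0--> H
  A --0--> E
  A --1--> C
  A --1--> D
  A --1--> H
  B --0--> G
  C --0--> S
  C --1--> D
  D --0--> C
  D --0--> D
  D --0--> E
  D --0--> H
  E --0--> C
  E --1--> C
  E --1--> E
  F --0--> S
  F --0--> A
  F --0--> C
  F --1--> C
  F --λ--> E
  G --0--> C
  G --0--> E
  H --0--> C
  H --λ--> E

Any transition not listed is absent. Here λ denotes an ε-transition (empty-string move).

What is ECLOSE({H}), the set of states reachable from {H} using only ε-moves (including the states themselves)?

{E, H}

Begin with {H}.
ε-move H → E; add E.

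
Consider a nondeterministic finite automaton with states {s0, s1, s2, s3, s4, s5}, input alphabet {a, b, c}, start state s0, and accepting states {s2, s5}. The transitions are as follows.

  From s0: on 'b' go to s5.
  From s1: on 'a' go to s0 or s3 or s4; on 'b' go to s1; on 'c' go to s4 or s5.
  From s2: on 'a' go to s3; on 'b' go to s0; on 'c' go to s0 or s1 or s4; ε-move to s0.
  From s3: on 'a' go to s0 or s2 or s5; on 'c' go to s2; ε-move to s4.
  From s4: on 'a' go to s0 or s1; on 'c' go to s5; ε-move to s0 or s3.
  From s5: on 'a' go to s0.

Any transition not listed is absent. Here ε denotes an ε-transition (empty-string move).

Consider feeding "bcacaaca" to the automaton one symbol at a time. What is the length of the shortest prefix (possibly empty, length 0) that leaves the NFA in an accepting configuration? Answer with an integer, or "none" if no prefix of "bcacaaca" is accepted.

1

Start in {s0}.
Read 'b': {s0} → {s5}.
None of the earlier sets intersect F, but {s5} does.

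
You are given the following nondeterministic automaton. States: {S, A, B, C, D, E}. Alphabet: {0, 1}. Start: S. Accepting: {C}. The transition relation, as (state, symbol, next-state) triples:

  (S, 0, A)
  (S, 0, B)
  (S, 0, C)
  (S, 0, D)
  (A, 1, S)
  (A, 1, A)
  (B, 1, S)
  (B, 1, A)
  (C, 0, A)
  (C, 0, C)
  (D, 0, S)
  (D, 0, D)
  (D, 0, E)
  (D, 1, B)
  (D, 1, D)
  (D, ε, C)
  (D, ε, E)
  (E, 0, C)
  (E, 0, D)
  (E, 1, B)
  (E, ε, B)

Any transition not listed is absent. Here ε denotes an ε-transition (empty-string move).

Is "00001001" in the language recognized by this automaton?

Start in {S}.
Read '0': S→{A, B, C, D}; union {A, B, C, D}; ε-closure = {A, B, C, D, E}.
Read '0': A→∅, B→∅, C→{A, C}, D→{S, D, E}, E→{C, D}; union {S, A, C, D, E}; ε-closure = {S, A, B, C, D, E}.
Read '0': S→{A, B, C, D}, A→∅, B→∅, C→{A, C}, D→{S, D, E}, E→{C, D}; now {S, A, B, C, D, E}.
Read '0': S→{A, B, C, D}, A→∅, B→∅, C→{A, C}, D→{S, D, E}, E→{C, D}; now {S, A, B, C, D, E}.
Read '1': S→∅, A→{S, A}, B→{S, A}, C→∅, D→{B, D}, E→{B}; union {S, A, B, D}; ε-closure = {S, A, B, C, D, E}.
Read '0': S→{A, B, C, D}, A→∅, B→∅, C→{A, C}, D→{S, D, E}, E→{C, D}; now {S, A, B, C, D, E}.
Read '0': S→{A, B, C, D}, A→∅, B→∅, C→{A, C}, D→{S, D, E}, E→{C, D}; now {S, A, B, C, D, E}.
Read '1': S→∅, A→{S, A}, B→{S, A}, C→∅, D→{B, D}, E→{B}; union {S, A, B, D}; ε-closure = {S, A, B, C, D, E}.
The final set {S, A, B, C, D, E} contains the accepting state C.

Yes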